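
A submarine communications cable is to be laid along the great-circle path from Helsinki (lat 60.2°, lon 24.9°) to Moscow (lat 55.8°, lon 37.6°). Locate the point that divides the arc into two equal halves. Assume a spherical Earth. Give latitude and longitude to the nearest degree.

≈ lat 58°, lon 32°

Write both endpoints as unit vectors p₁, p₂ with components (cos φ cos λ, cos φ sin λ, sin φ).
The central angle between the endpoints is δ = arccos(p₁·p₂) ≈ 0.140 rad (8.0°).
Interpolate at f = 1/2 with slerp weights a = sin((1−f)δ)/sin δ ≈ 0.501, b = sin(fδ)/sin δ ≈ 0.501.
p = a·p₁ + b·p₂ ≈ (0.449, 0.277, 0.850); φ = arcsin(p_z) ≈ 58.16°, λ = atan2(p_y, p_x) ≈ 31.64°.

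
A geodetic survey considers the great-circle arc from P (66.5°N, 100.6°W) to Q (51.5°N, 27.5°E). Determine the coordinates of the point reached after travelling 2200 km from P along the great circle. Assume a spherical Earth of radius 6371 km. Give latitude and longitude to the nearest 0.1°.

≈ (76.3°N, 42.6°W)

Convert each endpoint to a unit vector on the sphere (x = cos φ cos λ, y = cos φ sin λ, z = sin φ).
The central angle between the endpoints is δ = arccos(p₁·p₂) ≈ 0.971 rad (55.6°). The total great-circle distance is δ·R ≈ 0.971 × 6371 ≈ 6186 km, so the target fraction is f = 2200/6186 ≈ 0.356.
Interpolate at f ≈ 0.356 with slerp weights a = sin((1−f)δ)/sin δ ≈ 0.709, b = sin(fδ)/sin δ ≈ 0.410.
p = a·p₁ + b·p₂ ≈ (0.174, -0.160, 0.972); φ = arcsin(p_z) ≈ 76.30°, λ = atan2(p_y, p_x) ≈ -42.57°.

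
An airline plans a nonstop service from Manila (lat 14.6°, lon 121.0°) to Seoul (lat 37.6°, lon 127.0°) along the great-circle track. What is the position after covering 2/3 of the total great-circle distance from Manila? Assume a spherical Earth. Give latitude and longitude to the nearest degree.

≈ lat 30°, lon 125°

The haversine formula gives a central angle δ ≈ 0.412 rad (23.6°) between the endpoints.
Interpolate at f = 2/3 with slerp weights a = sin((1−f)δ)/sin δ ≈ 0.342, b = sin(fδ)/sin δ ≈ 0.677.
p = a·p₁ + b·p₂ ≈ (-0.493, 0.712, 0.499); φ = arcsin(p_z) ≈ 29.96°, λ = atan2(p_y, p_x) ≈ 124.71°.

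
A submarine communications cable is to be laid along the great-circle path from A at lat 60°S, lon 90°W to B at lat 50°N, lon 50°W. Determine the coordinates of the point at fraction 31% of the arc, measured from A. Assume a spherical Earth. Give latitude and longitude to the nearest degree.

From cos δ = sin φ₁ sin φ₂ + cos φ₁ cos φ₂ cos Δλ, the central angle is δ ≈ 2.001 rad (114.7°).
Interpolate at f = 0.31 with slerp weights a = sin((1−f)δ)/sin δ ≈ 1.081, b = sin(fδ)/sin δ ≈ 0.640.
p = a·p₁ + b·p₂ ≈ (0.264, -0.855, -0.446); φ = arcsin(p_z) ≈ -26.47°, λ = atan2(p_y, p_x) ≈ -72.83°.

≈ lat 26°S, lon 73°W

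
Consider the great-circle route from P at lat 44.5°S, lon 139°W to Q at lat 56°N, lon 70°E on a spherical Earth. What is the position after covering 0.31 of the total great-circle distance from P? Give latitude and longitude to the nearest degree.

Convert each endpoint to a unit vector on the sphere (x = cos φ cos λ, y = cos φ sin λ, z = sin φ).
The central angle between the endpoints is δ = arccos(p₁·p₂) ≈ 2.765 rad (158.4°).
Interpolate at f = 0.31 with slerp weights a = sin((1−f)δ)/sin δ ≈ 2.566, b = sin(fδ)/sin δ ≈ 2.056.
p = a·p₁ + b·p₂ ≈ (-0.988, -0.121, -0.094); φ = arcsin(p_z) ≈ -5.42°, λ = atan2(p_y, p_x) ≈ -173.04°.

≈ lat 5°S, lon 173°W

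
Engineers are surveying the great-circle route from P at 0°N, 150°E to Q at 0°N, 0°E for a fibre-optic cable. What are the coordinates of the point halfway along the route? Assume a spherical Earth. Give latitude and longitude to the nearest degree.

The haversine formula gives a central angle δ ≈ 2.618 rad (150.0°) between the endpoints.
Interpolate at f = 1/2 with slerp weights a = sin((1−f)δ)/sin δ ≈ 1.932, b = sin(fδ)/sin δ ≈ 1.932.
p = a·p₁ + b·p₂ ≈ (0.259, 0.966, 0.000); φ = arcsin(p_z) ≈ 0.00°, λ = atan2(p_y, p_x) ≈ 75.00°.

≈ 0°N, 75°E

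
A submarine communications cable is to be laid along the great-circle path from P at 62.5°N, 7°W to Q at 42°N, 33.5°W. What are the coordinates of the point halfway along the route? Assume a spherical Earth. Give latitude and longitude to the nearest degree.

The haversine formula gives a central angle δ ≈ 0.450 rad (25.8°) between the endpoints.
Interpolate at f = 1/2 with slerp weights a = sin((1−f)δ)/sin δ ≈ 0.513, b = sin(fδ)/sin δ ≈ 0.513.
p = a·p₁ + b·p₂ ≈ (0.553, -0.239, 0.798); φ = arcsin(p_z) ≈ 52.95°, λ = atan2(p_y, p_x) ≈ -23.40°.

≈ 53°N, 23°W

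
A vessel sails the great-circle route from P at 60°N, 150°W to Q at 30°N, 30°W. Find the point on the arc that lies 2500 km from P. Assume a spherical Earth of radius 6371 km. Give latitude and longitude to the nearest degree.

≈ 67°N, 100°W

Write both endpoints as unit vectors p₁, p₂ with components (cos φ cos λ, cos φ sin λ, sin φ).
The central angle between the endpoints is δ = arccos(p₁·p₂) ≈ 1.353 rad (77.5°). The total great-circle distance is δ·R ≈ 1.353 × 6371 ≈ 8617 km, so the target fraction is f = 2500/8617 ≈ 0.290.
Interpolate at f ≈ 0.290 with slerp weights a = sin((1−f)δ)/sin δ ≈ 0.839, b = sin(fδ)/sin δ ≈ 0.392.
p = a·p₁ + b·p₂ ≈ (-0.070, -0.379, 0.923); φ = arcsin(p_z) ≈ 67.31°, λ = atan2(p_y, p_x) ≈ -100.40°.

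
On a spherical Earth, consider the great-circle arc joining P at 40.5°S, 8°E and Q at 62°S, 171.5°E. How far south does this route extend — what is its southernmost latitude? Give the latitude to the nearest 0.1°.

The great circle lies in the plane with unit normal n̂ = (p₁ × p₂)/|p₁ × p₂|.
Here n̂_z ≈ +0.104; the vertex latitude is φ_max = arccos|n̂_z| ≈ 84.0°.
Check via Clairaut: cos φ_max = |cos φ₁| · sin C = cos(40.5°)·sin(172.1°) ≈ 0.104, again giving ≈ 84.0°.

≈ 84.0°S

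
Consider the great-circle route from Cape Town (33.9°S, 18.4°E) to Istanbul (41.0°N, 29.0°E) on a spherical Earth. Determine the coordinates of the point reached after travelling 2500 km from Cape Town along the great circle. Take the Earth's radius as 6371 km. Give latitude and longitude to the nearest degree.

Convert each endpoint to a unit vector on the sphere (x = cos φ cos λ, y = cos φ sin λ, z = sin φ).
The central angle between the endpoints is δ = arccos(p₁·p₂) ≈ 1.318 rad (75.5°). The total great-circle distance is δ·R ≈ 1.318 × 6371 ≈ 8399 km, so the target fraction is f = 2500/8399 ≈ 0.298.
Interpolate at f ≈ 0.298 with slerp weights a = sin((1−f)δ)/sin δ ≈ 0.825, b = sin(fδ)/sin δ ≈ 0.395.
p = a·p₁ + b·p₂ ≈ (0.911, 0.361, -0.201); φ = arcsin(p_z) ≈ -11.61°, λ = atan2(p_y, p_x) ≈ 21.61°.

≈ 12°S, 22°E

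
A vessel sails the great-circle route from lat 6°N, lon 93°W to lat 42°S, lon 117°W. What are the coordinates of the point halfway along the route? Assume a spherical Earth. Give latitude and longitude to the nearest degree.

Convert each endpoint to a unit vector on the sphere (x = cos φ cos λ, y = cos φ sin λ, z = sin φ).
The central angle between the endpoints is δ = arccos(p₁·p₂) ≈ 0.921 rad (52.8°).
Interpolate at f = 1/2 with slerp weights a = sin((1−f)δ)/sin δ ≈ 0.558, b = sin(fδ)/sin δ ≈ 0.558.
p = a·p₁ + b·p₂ ≈ (-0.217, -0.924, -0.315); φ = arcsin(p_z) ≈ -18.37°, λ = atan2(p_y, p_x) ≈ -103.24°.

≈ lat 18°S, lon 103°W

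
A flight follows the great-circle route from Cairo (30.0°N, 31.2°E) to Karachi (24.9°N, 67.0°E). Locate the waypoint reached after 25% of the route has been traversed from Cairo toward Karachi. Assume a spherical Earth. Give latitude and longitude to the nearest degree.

The haversine formula gives a central angle δ ≈ 0.559 rad (32.0°) between the endpoints.
Interpolate at f = 0.25 with slerp weights a = sin((1−f)δ)/sin δ ≈ 0.768, b = sin(fδ)/sin δ ≈ 0.263.
p = a·p₁ + b·p₂ ≈ (0.662, 0.564, 0.494); φ = arcsin(p_z) ≈ 29.63°, λ = atan2(p_y, p_x) ≈ 40.43°.

≈ 30°N, 40°E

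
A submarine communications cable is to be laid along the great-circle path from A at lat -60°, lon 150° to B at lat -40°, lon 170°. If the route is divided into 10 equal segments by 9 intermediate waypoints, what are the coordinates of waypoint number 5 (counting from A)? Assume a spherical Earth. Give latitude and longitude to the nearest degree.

≈ lat -50°, lon 162°

From cos δ = sin φ₁ sin φ₂ + cos φ₁ cos φ₂ cos Δλ, the central angle is δ ≈ 0.411 rad (23.6°).
Interpolate at f = 5/10 with slerp weights a = sin((1−f)δ)/sin δ ≈ 0.511, b = sin(fδ)/sin δ ≈ 0.511.
p = a·p₁ + b·p₂ ≈ (-0.606, 0.196, -0.771); φ = arcsin(p_z) ≈ -50.41°, λ = atan2(p_y, p_x) ≈ 162.12°.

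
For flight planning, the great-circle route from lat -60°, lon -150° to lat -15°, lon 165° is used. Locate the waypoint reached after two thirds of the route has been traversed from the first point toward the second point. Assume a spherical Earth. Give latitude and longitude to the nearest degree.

≈ lat -32°, lon 174°

Write both endpoints as unit vectors p₁, p₂ with components (cos φ cos λ, cos φ sin λ, sin φ).
The central angle between the endpoints is δ = arccos(p₁·p₂) ≈ 0.970 rad (55.6°).
Interpolate at f = 2/3 with slerp weights a = sin((1−f)δ)/sin δ ≈ 0.385, b = sin(fδ)/sin δ ≈ 0.730.
p = a·p₁ + b·p₂ ≈ (-0.848, 0.086, -0.523); φ = arcsin(p_z) ≈ -31.50°, λ = atan2(p_y, p_x) ≈ 174.19°.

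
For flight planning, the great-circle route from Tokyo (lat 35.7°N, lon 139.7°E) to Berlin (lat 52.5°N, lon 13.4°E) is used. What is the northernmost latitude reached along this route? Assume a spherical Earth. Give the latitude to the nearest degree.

≈ 66°N

The great circle lies in the plane with unit normal n̂ = (p₁ × p₂)/|p₁ × p₂|.
Here n̂_z ≈ -0.404; the vertex latitude is φ_max = arccos|n̂_z| ≈ 66.2°.
Check via Clairaut: cos φ_max = |cos φ₁| · sin C = cos(35.7°)·sin(29.9°) ≈ 0.404, again giving ≈ 66.2°.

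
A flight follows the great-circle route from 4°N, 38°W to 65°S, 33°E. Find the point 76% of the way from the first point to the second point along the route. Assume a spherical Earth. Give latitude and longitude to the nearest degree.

Convert each endpoint to a unit vector on the sphere (x = cos φ cos λ, y = cos φ sin λ, z = sin φ).
The central angle between the endpoints is δ = arccos(p₁·p₂) ≈ 1.497 rad (85.8°).
Interpolate at f = 0.76 with slerp weights a = sin((1−f)δ)/sin δ ≈ 0.352, b = sin(fδ)/sin δ ≈ 0.910.
p = a·p₁ + b·p₂ ≈ (0.600, -0.007, -0.800); φ = arcsin(p_z) ≈ -53.15°, λ = atan2(p_y, p_x) ≈ -0.67°.

≈ 53°S, 1°W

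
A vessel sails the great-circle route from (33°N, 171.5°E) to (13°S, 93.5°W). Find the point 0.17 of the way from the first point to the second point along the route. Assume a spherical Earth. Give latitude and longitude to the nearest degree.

≈ (29°N, 169°W)

Write both endpoints as unit vectors p₁, p₂ with components (cos φ cos λ, cos φ sin λ, sin φ).
The central angle between the endpoints is δ = arccos(p₁·p₂) ≈ 1.766 rad (101.2°).
Interpolate at f = 0.17 with slerp weights a = sin((1−f)δ)/sin δ ≈ 1.014, b = sin(fδ)/sin δ ≈ 0.301.
p = a·p₁ + b·p₂ ≈ (-0.859, -0.167, 0.484); φ = arcsin(p_z) ≈ 28.97°, λ = atan2(p_y, p_x) ≈ -168.96°.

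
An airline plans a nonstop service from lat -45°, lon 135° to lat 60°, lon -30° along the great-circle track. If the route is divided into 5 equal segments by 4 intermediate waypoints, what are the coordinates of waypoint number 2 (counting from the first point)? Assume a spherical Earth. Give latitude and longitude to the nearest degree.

Convert each endpoint to a unit vector on the sphere (x = cos φ cos λ, y = cos φ sin λ, z = sin φ).
The central angle between the endpoints is δ = arccos(p₁·p₂) ≈ 2.837 rad (162.5°).
Interpolate at f = 2/5 with slerp weights a = sin((1−f)δ)/sin δ ≈ 3.303, b = sin(fδ)/sin δ ≈ 3.019.
p = a·p₁ + b·p₂ ≈ (-0.344, 0.896, 0.280); φ = arcsin(p_z) ≈ 16.24°, λ = atan2(p_y, p_x) ≈ 110.99°.

≈ lat 16°, lon 111°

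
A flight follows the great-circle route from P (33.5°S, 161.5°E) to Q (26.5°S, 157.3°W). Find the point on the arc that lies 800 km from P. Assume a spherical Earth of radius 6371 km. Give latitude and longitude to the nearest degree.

≈ (33°S, 170°E)

The haversine formula gives a central angle δ ≈ 0.630 rad (36.1°) between the endpoints. The total great-circle distance is δ·R ≈ 0.630 × 6371 ≈ 4016 km, so the target fraction is f = 800/4016 ≈ 0.199.
Interpolate at f ≈ 0.199 with slerp weights a = sin((1−f)δ)/sin δ ≈ 0.821, b = sin(fδ)/sin δ ≈ 0.212.
p = a·p₁ + b·p₂ ≈ (-0.824, 0.144, -0.548); φ = arcsin(p_z) ≈ -33.21°, λ = atan2(p_y, p_x) ≈ 170.11°.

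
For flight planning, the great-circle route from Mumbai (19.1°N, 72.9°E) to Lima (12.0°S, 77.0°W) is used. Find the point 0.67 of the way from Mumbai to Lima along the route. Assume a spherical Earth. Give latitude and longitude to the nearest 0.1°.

≈ 5.2°N, 30.2°W

Convert each endpoint to a unit vector on the sphere (x = cos φ cos λ, y = cos φ sin λ, z = sin φ).
The central angle between the endpoints is δ = arccos(p₁·p₂) ≈ 2.621 rad (150.2°).
Interpolate at f = 0.67 with slerp weights a = sin((1−f)δ)/sin δ ≈ 1.531, b = sin(fδ)/sin δ ≈ 1.977.
p = a·p₁ + b·p₂ ≈ (0.860, -0.502, 0.090); φ = arcsin(p_z) ≈ 5.16°, λ = atan2(p_y, p_x) ≈ -30.23°.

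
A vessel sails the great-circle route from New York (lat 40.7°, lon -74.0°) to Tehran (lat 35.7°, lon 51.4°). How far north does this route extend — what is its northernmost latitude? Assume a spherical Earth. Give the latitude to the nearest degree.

≈ 60°

The great circle lies in the plane with unit normal n̂ = (p₁ × p₂)/|p₁ × p₂|.
Here n̂_z ≈ +0.502; the vertex latitude is φ_max = arccos|n̂_z| ≈ 59.9°.
Check via Clairaut: cos φ_max = |cos φ₁| · sin C = cos(40.7°)·sin(41.5°) ≈ 0.502, again giving ≈ 59.9°.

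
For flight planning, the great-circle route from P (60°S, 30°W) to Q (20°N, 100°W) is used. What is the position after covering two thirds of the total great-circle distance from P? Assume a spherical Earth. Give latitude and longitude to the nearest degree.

≈ (9°S, 85°W)

Write both endpoints as unit vectors p₁, p₂ with components (cos φ cos λ, cos φ sin λ, sin φ).
The central angle between the endpoints is δ = arccos(p₁·p₂) ≈ 1.707 rad (97.8°).
Interpolate at f = 2/3 with slerp weights a = sin((1−f)δ)/sin δ ≈ 0.544, b = sin(fδ)/sin δ ≈ 0.916.
p = a·p₁ + b·p₂ ≈ (0.086, -0.984, -0.158); φ = arcsin(p_z) ≈ -9.06°, λ = atan2(p_y, p_x) ≈ -85.01°.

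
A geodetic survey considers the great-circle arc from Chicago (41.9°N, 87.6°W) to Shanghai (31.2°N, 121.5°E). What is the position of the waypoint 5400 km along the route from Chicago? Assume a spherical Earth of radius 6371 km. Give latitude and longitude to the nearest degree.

Convert each endpoint to a unit vector on the sphere (x = cos φ cos λ, y = cos φ sin λ, z = sin φ).
The central angle between the endpoints is δ = arccos(p₁·p₂) ≈ 1.783 rad (102.1°). The total great-circle distance is δ·R ≈ 1.783 × 6371 ≈ 11358 km, so the target fraction is f = 5400/11358 ≈ 0.475.
Interpolate at f ≈ 0.475 with slerp weights a = sin((1−f)δ)/sin δ ≈ 0.823, b = sin(fδ)/sin δ ≈ 0.767.
p = a·p₁ + b·p₂ ≈ (-0.317, -0.053, 0.947); φ = arcsin(p_z) ≈ 71.25°, λ = atan2(p_y, p_x) ≈ -170.54°.

≈ (71°N, 171°W)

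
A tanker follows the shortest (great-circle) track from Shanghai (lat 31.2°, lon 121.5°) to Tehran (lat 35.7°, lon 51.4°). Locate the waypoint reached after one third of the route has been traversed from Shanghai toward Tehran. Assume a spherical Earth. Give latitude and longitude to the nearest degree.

The haversine formula gives a central angle δ ≈ 1.002 rad (57.4°) between the endpoints.
Interpolate at f = 1/3 with slerp weights a = sin((1−f)δ)/sin δ ≈ 0.735, b = sin(fδ)/sin δ ≈ 0.389.
p = a·p₁ + b·p₂ ≈ (-0.131, 0.783, 0.608); φ = arcsin(p_z) ≈ 37.44°, λ = atan2(p_y, p_x) ≈ 99.53°.

≈ lat 37°, lon 100°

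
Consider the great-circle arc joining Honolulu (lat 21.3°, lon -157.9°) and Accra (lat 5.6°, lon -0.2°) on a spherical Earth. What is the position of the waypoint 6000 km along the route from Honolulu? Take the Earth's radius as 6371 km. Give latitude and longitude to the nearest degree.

≈ lat 51°, lon -99°

The haversine formula gives a central angle δ ≈ 2.536 rad (145.3°) between the endpoints. The total great-circle distance is δ·R ≈ 2.536 × 6371 ≈ 16160 km, so the target fraction is f = 6000/16160 ≈ 0.371.
Interpolate at f ≈ 0.371 with slerp weights a = sin((1−f)δ)/sin δ ≈ 1.757, b = sin(fδ)/sin δ ≈ 1.421.
p = a·p₁ + b·p₂ ≈ (-0.102, -0.621, 0.777); φ = arcsin(p_z) ≈ 51.00°, λ = atan2(p_y, p_x) ≈ -99.37°.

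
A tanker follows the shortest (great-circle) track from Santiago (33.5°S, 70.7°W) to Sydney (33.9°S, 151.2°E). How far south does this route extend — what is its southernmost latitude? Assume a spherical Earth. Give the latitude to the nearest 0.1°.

The great circle lies in the plane with unit normal n̂ = (p₁ × p₂)/|p₁ × p₂|.
Here n̂_z ≈ -0.472; the vertex latitude is φ_max = arccos|n̂_z| ≈ 61.8°.
Check via Clairaut: cos φ_max = |cos φ₁| · sin C = cos(33.5°)·sin(145.5°) ≈ 0.472, again giving ≈ 61.8°.

≈ 61.8°S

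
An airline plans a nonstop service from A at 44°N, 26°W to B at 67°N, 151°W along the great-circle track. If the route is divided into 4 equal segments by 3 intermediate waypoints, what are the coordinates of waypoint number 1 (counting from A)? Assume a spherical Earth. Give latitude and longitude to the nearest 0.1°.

Convert each endpoint to a unit vector on the sphere (x = cos φ cos λ, y = cos φ sin λ, z = sin φ).
The central angle between the endpoints is δ = arccos(p₁·p₂) ≈ 1.072 rad (61.4°).
Interpolate at f = 1/4 with slerp weights a = sin((1−f)δ)/sin δ ≈ 0.820, b = sin(fδ)/sin δ ≈ 0.302.
p = a·p₁ + b·p₂ ≈ (0.427, -0.316, 0.847); φ = arcsin(p_z) ≈ 57.92°, λ = atan2(p_y, p_x) ≈ -36.47°.

≈ 57.9°N, 36.5°W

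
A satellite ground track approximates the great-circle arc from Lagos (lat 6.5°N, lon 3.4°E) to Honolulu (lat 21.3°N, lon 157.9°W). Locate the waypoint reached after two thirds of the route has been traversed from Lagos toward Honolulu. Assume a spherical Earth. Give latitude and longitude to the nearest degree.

Convert each endpoint to a unit vector on the sphere (x = cos φ cos λ, y = cos φ sin λ, z = sin φ).
The central angle between the endpoints is δ = arccos(p₁·p₂) ≈ 2.560 rad (146.7°).
Interpolate at f = 2/3 with slerp weights a = sin((1−f)δ)/sin δ ≈ 1.372, b = sin(fδ)/sin δ ≈ 1.804.
p = a·p₁ + b·p₂ ≈ (-0.196, -0.552, 0.811); φ = arcsin(p_z) ≈ 54.16°, λ = atan2(p_y, p_x) ≈ -109.61°.

≈ lat 54°N, lon 110°W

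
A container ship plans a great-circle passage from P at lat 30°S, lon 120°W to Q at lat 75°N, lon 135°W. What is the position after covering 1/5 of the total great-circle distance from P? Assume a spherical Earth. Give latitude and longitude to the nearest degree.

The haversine formula gives a central angle δ ≈ 1.841 rad (105.5°) between the endpoints.
Interpolate at f = 1/5 with slerp weights a = sin((1−f)δ)/sin δ ≈ 1.032, b = sin(fδ)/sin δ ≈ 0.373.
p = a·p₁ + b·p₂ ≈ (-0.515, -0.843, -0.156); φ = arcsin(p_z) ≈ -8.95°, λ = atan2(p_y, p_x) ≈ -121.45°.

≈ lat 9°S, lon 121°W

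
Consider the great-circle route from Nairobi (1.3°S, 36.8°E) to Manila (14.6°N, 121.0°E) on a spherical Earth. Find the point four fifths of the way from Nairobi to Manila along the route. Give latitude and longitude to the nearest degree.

≈ 13°N, 104°E

Convert each endpoint to a unit vector on the sphere (x = cos φ cos λ, y = cos φ sin λ, z = sin φ).
The central angle between the endpoints is δ = arccos(p₁·p₂) ≈ 1.479 rad (84.7°).
Interpolate at f = 4/5 with slerp weights a = sin((1−f)δ)/sin δ ≈ 0.293, b = sin(fδ)/sin δ ≈ 0.930.
p = a·p₁ + b·p₂ ≈ (-0.229, 0.946, 0.228); φ = arcsin(p_z) ≈ 13.16°, λ = atan2(p_y, p_x) ≈ 103.61°.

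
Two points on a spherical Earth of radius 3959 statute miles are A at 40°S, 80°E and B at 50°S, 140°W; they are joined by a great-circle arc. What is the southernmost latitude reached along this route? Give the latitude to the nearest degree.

≈ 71°S

The great circle lies in the plane with unit normal n̂ = (p₁ × p₂)/|p₁ × p₂|.
Here n̂_z ≈ +0.319; the vertex latitude is φ_max = arccos|n̂_z| ≈ 71.4°.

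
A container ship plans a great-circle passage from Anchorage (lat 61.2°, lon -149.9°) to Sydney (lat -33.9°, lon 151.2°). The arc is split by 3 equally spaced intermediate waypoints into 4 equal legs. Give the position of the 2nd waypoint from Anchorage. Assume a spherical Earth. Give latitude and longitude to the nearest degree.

≈ lat 15°, lon 172°

Write both endpoints as unit vectors p₁, p₂ with components (cos φ cos λ, cos φ sin λ, sin φ).
The central angle between the endpoints is δ = arccos(p₁·p₂) ≈ 1.857 rad (106.4°).
Interpolate at f = 2/4 with slerp weights a = sin((1−f)δ)/sin δ ≈ 0.835, b = sin(fδ)/sin δ ≈ 0.835.
p = a·p₁ + b·p₂ ≈ (-0.955, 0.132, 0.266); φ = arcsin(p_z) ≈ 15.42°, λ = atan2(p_y, p_x) ≈ 172.12°.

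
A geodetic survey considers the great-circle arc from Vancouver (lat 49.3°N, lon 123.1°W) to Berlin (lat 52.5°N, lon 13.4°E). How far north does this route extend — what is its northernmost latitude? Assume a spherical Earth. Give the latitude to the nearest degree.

≈ 73°N

The great circle lies in the plane with unit normal n̂ = (p₁ × p₂)/|p₁ × p₂|.
Here n̂_z ≈ +0.288; the vertex latitude is φ_max = arccos|n̂_z| ≈ 73.3°.
Check via Clairaut: cos φ_max = |cos φ₁| · sin C = cos(49.3°)·sin(26.2°) ≈ 0.288, again giving ≈ 73.3°.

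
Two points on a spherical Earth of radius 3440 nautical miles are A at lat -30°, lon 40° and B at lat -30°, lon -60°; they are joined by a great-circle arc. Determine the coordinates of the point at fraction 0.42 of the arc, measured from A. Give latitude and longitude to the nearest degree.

≈ lat -42°, lon -1°

Write both endpoints as unit vectors p₁, p₂ with components (cos φ cos λ, cos φ sin λ, sin φ).
The central angle between the endpoints is δ = arccos(p₁·p₂) ≈ 1.451 rad (83.1°).
Interpolate at f = 0.42 with slerp weights a = sin((1−f)δ)/sin δ ≈ 0.751, b = sin(fδ)/sin δ ≈ 0.576.
p = a·p₁ + b·p₂ ≈ (0.748, -0.014, -0.664); φ = arcsin(p_z) ≈ -41.58°, λ = atan2(p_y, p_x) ≈ -1.09°.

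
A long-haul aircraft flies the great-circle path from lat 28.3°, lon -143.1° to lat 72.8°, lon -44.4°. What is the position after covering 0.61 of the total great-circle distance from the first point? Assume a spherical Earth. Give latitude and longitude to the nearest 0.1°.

Convert each endpoint to a unit vector on the sphere (x = cos φ cos λ, y = cos φ sin λ, z = sin φ).
The central angle between the endpoints is δ = arccos(p₁·p₂) ≈ 1.144 rad (65.6°).
Interpolate at f = 0.61 with slerp weights a = sin((1−f)δ)/sin δ ≈ 0.474, b = sin(fδ)/sin δ ≈ 0.706.
p = a·p₁ + b·p₂ ≈ (-0.185, -0.397, 0.899); φ = arcsin(p_z) ≈ 64.05°, λ = atan2(p_y, p_x) ≈ -114.96°.

≈ lat 64.1°, lon -115.0°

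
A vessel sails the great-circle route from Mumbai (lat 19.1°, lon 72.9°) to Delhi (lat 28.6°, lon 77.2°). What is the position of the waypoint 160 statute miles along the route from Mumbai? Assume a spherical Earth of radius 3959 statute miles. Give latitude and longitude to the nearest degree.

The haversine formula gives a central angle δ ≈ 0.179 rad (10.3°) between the endpoints. The total great-circle distance is δ·R ≈ 0.179 × 3959 ≈ 710 mi, so the target fraction is f = 160/710 ≈ 0.225.
Interpolate at f ≈ 0.225 with slerp weights a = sin((1−f)δ)/sin δ ≈ 0.776, b = sin(fδ)/sin δ ≈ 0.226.
p = a·p₁ + b·p₂ ≈ (0.260, 0.895, 0.362); φ = arcsin(p_z) ≈ 21.25°, λ = atan2(p_y, p_x) ≈ 73.82°.

≈ lat 21°, lon 74°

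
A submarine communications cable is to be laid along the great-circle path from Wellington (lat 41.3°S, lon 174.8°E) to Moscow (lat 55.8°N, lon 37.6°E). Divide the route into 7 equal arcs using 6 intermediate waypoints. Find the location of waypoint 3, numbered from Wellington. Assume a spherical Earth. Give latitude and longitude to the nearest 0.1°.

≈ lat 9.4°N, lon 132.6°E

Convert each endpoint to a unit vector on the sphere (x = cos φ cos λ, y = cos φ sin λ, z = sin φ).
The central angle between the endpoints is δ = arccos(p₁·p₂) ≈ 2.598 rad (148.8°).
Interpolate at f = 3/7 with slerp weights a = sin((1−f)δ)/sin δ ≈ 1.925, b = sin(fδ)/sin δ ≈ 1.734.
p = a·p₁ + b·p₂ ≈ (-0.668, 0.726, 0.163); φ = arcsin(p_z) ≈ 9.40°, λ = atan2(p_y, p_x) ≈ 132.64°.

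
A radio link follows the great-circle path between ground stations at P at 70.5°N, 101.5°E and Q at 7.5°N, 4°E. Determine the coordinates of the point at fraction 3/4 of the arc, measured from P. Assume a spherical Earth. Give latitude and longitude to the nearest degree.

≈ 28°N, 12°E

Convert each endpoint to a unit vector on the sphere (x = cos φ cos λ, y = cos φ sin λ, z = sin φ).
The central angle between the endpoints is δ = arccos(p₁·p₂) ≈ 1.491 rad (85.4°).
Interpolate at f = 3/4 with slerp weights a = sin((1−f)δ)/sin δ ≈ 0.365, b = sin(fδ)/sin δ ≈ 0.902.
p = a·p₁ + b·p₂ ≈ (0.868, 0.182, 0.462); φ = arcsin(p_z) ≈ 27.52°, λ = atan2(p_y, p_x) ≈ 11.84°.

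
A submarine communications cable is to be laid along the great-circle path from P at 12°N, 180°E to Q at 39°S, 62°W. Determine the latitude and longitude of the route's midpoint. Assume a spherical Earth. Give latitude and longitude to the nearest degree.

Write both endpoints as unit vectors p₁, p₂ with components (cos φ cos λ, cos φ sin λ, sin φ).
The central angle between the endpoints is δ = arccos(p₁·p₂) ≈ 2.080 rad (119.2°).
Interpolate at f = 1/2 with slerp weights a = sin((1−f)δ)/sin δ ≈ 0.988, b = sin(fδ)/sin δ ≈ 0.988.
p = a·p₁ + b·p₂ ≈ (-0.606, -0.678, -0.416); φ = arcsin(p_z) ≈ -24.60°, λ = atan2(p_y, p_x) ≈ -131.79°.

≈ 25°S, 132°W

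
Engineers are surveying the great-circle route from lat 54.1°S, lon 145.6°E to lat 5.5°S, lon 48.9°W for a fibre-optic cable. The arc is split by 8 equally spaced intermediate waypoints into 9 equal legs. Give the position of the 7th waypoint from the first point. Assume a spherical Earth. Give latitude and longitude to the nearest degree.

The haversine formula gives a central angle δ ≈ 2.080 rad (119.2°) between the endpoints.
Interpolate at f = 7/9 with slerp weights a = sin((1−f)δ)/sin δ ≈ 0.511, b = sin(fδ)/sin δ ≈ 1.144.
p = a·p₁ + b·p₂ ≈ (0.501, -0.689, -0.523); φ = arcsin(p_z) ≈ -31.56°, λ = atan2(p_y, p_x) ≈ -53.95°.

≈ lat 32°S, lon 54°W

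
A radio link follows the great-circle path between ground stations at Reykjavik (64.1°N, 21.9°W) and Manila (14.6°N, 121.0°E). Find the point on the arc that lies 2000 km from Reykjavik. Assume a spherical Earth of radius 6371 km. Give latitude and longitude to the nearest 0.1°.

From cos δ = sin φ₁ sin φ₂ + cos φ₁ cos φ₂ cos Δλ, the central angle is δ ≈ 1.681 rad (96.3°). The total great-circle distance is δ·R ≈ 1.681 × 6371 ≈ 10712 km, so the target fraction is f = 2000/10712 ≈ 0.187.
Interpolate at f ≈ 0.187 with slerp weights a = sin((1−f)δ)/sin δ ≈ 0.985, b = sin(fδ)/sin δ ≈ 0.311.
p = a·p₁ + b·p₂ ≈ (0.245, 0.097, 0.965); φ = arcsin(p_z) ≈ 74.74°, λ = atan2(p_y, p_x) ≈ 21.67°.

≈ (74.7°N, 21.7°E)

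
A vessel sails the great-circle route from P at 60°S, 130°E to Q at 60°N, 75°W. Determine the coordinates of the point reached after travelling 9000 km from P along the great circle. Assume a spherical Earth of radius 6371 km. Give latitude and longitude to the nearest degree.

≈ 2°S, 154°W

The haversine formula gives a central angle δ ≈ 2.925 rad (167.6°) between the endpoints. The total great-circle distance is δ·R ≈ 2.925 × 6371 ≈ 18633 km, so the target fraction is f = 9000/18633 ≈ 0.483.
Interpolate at f ≈ 0.483 with slerp weights a = sin((1−f)δ)/sin δ ≈ 4.640, b = sin(fδ)/sin δ ≈ 4.590.
p = a·p₁ + b·p₂ ≈ (-0.897, -0.440, -0.043); φ = arcsin(p_z) ≈ -2.48°, λ = atan2(p_y, p_x) ≈ -153.90°.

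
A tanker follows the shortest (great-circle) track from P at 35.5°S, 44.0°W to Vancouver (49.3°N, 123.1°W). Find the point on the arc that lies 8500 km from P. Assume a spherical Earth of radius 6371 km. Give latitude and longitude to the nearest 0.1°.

The haversine formula gives a central angle δ ≈ 1.918 rad (109.9°) between the endpoints. The total great-circle distance is δ·R ≈ 1.918 × 6371 ≈ 12217 km, so the target fraction is f = 8500/12217 ≈ 0.696.
Interpolate at f ≈ 0.696 with slerp weights a = sin((1−f)δ)/sin δ ≈ 0.586, b = sin(fδ)/sin δ ≈ 1.034.
p = a·p₁ + b·p₂ ≈ (-0.025, -0.896, 0.444); φ = arcsin(p_z) ≈ 26.33°, λ = atan2(p_y, p_x) ≈ -91.60°.

≈ 26.3°N, 91.6°W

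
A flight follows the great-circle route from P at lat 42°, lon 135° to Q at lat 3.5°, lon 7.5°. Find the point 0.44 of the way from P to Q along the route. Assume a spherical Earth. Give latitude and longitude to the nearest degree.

≈ lat 45°, lon 63°

The haversine formula gives a central angle δ ≈ 1.994 rad (114.2°) between the endpoints.
Interpolate at f = 0.44 with slerp weights a = sin((1−f)δ)/sin δ ≈ 0.986, b = sin(fδ)/sin δ ≈ 0.843.
p = a·p₁ + b·p₂ ≈ (0.317, 0.628, 0.711); φ = arcsin(p_z) ≈ 45.32°, λ = atan2(p_y, p_x) ≈ 63.22°.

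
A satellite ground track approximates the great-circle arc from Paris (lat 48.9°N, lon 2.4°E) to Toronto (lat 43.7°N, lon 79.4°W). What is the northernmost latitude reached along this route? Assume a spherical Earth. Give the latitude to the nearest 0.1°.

≈ 54.4°N

The great circle lies in the plane with unit normal n̂ = (p₁ × p₂)/|p₁ × p₂|.
Here n̂_z ≈ -0.582; the vertex latitude is φ_max = arccos|n̂_z| ≈ 54.4°.
Check via Clairaut: cos φ_max = |cos φ₁| · sin C = cos(48.9°)·sin(62.3°) ≈ 0.582, again giving ≈ 54.4°.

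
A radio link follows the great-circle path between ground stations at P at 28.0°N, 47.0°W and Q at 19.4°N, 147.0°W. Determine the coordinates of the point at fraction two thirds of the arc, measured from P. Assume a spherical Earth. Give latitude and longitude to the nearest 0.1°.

≈ 31.3°N, 116.6°W

The haversine formula gives a central angle δ ≈ 1.559 rad (89.4°) between the endpoints.
Interpolate at f = 2/3 with slerp weights a = sin((1−f)δ)/sin δ ≈ 0.497, b = sin(fδ)/sin δ ≈ 0.862.
p = a·p₁ + b·p₂ ≈ (-0.383, -0.764, 0.520); φ = arcsin(p_z) ≈ 31.31°, λ = atan2(p_y, p_x) ≈ -116.63°.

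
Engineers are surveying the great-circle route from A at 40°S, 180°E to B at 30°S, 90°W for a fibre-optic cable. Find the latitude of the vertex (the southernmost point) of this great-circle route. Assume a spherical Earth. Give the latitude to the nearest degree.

≈ 46°S

The great circle lies in the plane with unit normal n̂ = (p₁ × p₂)/|p₁ × p₂|.
Here n̂_z ≈ +0.701; the vertex latitude is φ_max = arccos|n̂_z| ≈ 45.5°.
Check via Clairaut: cos φ_max = |cos φ₁| · sin C = cos(40.0°)·sin(113.9°) ≈ 0.701, again giving ≈ 45.5°.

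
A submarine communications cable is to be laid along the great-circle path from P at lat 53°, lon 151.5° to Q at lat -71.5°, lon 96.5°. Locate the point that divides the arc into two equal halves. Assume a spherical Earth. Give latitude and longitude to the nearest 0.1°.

Write both endpoints as unit vectors p₁, p₂ with components (cos φ cos λ, cos φ sin λ, sin φ).
The central angle between the endpoints is δ = arccos(p₁·p₂) ≈ 2.276 rad (130.4°).
Interpolate at f = 1/2 with slerp weights a = sin((1−f)δ)/sin δ ≈ 1.192, b = sin(fδ)/sin δ ≈ 1.192.
p = a·p₁ + b·p₂ ≈ (-0.673, 0.718, -0.178); φ = arcsin(p_z) ≈ -10.27°, λ = atan2(p_y, p_x) ≈ 133.15°.

≈ lat -10.3°, lon 133.2°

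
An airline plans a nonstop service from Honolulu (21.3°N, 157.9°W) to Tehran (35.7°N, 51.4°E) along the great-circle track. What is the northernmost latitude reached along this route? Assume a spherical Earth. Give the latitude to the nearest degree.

The great circle lies in the plane with unit normal n̂ = (p₁ × p₂)/|p₁ × p₂|.
Here n̂_z ≈ -0.414; the vertex latitude is φ_max = arccos|n̂_z| ≈ 65.5°.
Check via Clairaut: cos φ_max = |cos φ₁| · sin C = cos(21.3°)·sin(26.4°) ≈ 0.414, again giving ≈ 65.5°.

≈ 66°N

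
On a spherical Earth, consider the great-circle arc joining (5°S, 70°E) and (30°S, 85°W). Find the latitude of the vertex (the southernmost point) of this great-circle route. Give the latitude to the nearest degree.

≈ 57°S

The great circle lies in the plane with unit normal n̂ = (p₁ × p₂)/|p₁ × p₂|.
Here n̂_z ≈ -0.541; the vertex latitude is φ_max = arccos|n̂_z| ≈ 57.3°.
Check via Clairaut: cos φ_max = |cos φ₁| · sin C = cos(5.0°)·sin(147.1°) ≈ 0.541, again giving ≈ 57.3°.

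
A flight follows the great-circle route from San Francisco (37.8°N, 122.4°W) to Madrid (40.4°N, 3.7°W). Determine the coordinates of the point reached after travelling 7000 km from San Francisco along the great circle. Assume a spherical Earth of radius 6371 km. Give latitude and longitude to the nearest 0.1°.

≈ 53.1°N, 28.1°W

The haversine formula gives a central angle δ ≈ 1.462 rad (83.8°) between the endpoints. The total great-circle distance is δ·R ≈ 1.462 × 6371 ≈ 9316 km, so the target fraction is f = 7000/9316 ≈ 0.751.
Interpolate at f ≈ 0.751 with slerp weights a = sin((1−f)δ)/sin δ ≈ 0.358, b = sin(fδ)/sin δ ≈ 0.896.
p = a·p₁ + b·p₂ ≈ (0.529, -0.283, 0.800); φ = arcsin(p_z) ≈ 53.12°, λ = atan2(p_y, p_x) ≈ -28.10°.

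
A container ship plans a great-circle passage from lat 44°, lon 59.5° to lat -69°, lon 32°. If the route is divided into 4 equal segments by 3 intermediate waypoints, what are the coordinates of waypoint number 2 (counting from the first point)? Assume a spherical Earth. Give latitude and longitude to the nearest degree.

From cos δ = sin φ₁ sin φ₂ + cos φ₁ cos φ₂ cos Δλ, the central angle is δ ≈ 2.004 rad (114.8°).
Interpolate at f = 2/4 with slerp weights a = sin((1−f)δ)/sin δ ≈ 0.928, b = sin(fδ)/sin δ ≈ 0.928.
p = a·p₁ + b·p₂ ≈ (0.621, 0.752, -0.222); φ = arcsin(p_z) ≈ -12.82°, λ = atan2(p_y, p_x) ≈ 50.44°.

≈ lat -13°, lon 50°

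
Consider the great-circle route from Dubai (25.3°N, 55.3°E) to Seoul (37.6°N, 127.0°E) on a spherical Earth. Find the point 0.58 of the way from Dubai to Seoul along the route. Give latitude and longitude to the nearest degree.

Convert each endpoint to a unit vector on the sphere (x = cos φ cos λ, y = cos φ sin λ, z = sin φ).
The central angle between the endpoints is δ = arccos(p₁·p₂) ≈ 1.064 rad (60.9°).
Interpolate at f = 0.58 with slerp weights a = sin((1−f)δ)/sin δ ≈ 0.494, b = sin(fδ)/sin δ ≈ 0.662.
p = a·p₁ + b·p₂ ≈ (-0.061, 0.786, 0.615); φ = arcsin(p_z) ≈ 37.95°, λ = atan2(p_y, p_x) ≈ 94.45°.

≈ 38°N, 94°E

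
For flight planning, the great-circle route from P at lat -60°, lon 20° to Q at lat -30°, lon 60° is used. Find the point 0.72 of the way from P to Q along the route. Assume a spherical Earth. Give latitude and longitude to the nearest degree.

≈ lat -40°, lon 53°

The haversine formula gives a central angle δ ≈ 0.700 rad (40.1°) between the endpoints.
Interpolate at f = 0.72 with slerp weights a = sin((1−f)δ)/sin δ ≈ 0.302, b = sin(fδ)/sin δ ≈ 0.750.
p = a·p₁ + b·p₂ ≈ (0.467, 0.614, -0.637); φ = arcsin(p_z) ≈ -39.54°, λ = atan2(p_y, p_x) ≈ 52.76°.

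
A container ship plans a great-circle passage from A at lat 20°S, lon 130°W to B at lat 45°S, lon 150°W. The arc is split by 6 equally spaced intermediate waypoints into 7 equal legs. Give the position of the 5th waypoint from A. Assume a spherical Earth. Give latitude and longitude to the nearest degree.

≈ lat 38°S, lon 143°W

From cos δ = sin φ₁ sin φ₂ + cos φ₁ cos φ₂ cos Δλ, the central angle is δ ≈ 0.523 rad (30.0°).
Interpolate at f = 5/7 with slerp weights a = sin((1−f)δ)/sin δ ≈ 0.298, b = sin(fδ)/sin δ ≈ 0.731.
p = a·p₁ + b·p₂ ≈ (-0.627, -0.473, -0.619); φ = arcsin(p_z) ≈ -38.21°, λ = atan2(p_y, p_x) ≈ -143.00°.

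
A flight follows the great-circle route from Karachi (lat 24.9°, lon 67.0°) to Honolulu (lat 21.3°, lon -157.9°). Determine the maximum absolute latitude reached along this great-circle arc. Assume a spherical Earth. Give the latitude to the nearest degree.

≈ 48°

The great circle lies in the plane with unit normal n̂ = (p₁ × p₂)/|p₁ × p₂|.
Here n̂_z ≈ +0.666; the vertex latitude is φ_max = arccos|n̂_z| ≈ 48.2°.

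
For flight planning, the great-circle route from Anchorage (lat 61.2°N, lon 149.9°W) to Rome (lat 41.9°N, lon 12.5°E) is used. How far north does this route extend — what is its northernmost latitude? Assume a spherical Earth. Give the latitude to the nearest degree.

≈ 84°N

The great circle lies in the plane with unit normal n̂ = (p₁ × p₂)/|p₁ × p₂|.
Here n̂_z ≈ +0.112; the vertex latitude is φ_max = arccos|n̂_z| ≈ 83.6°.
Check via Clairaut: cos φ_max = |cos φ₁| · sin C = cos(61.2°)·sin(13.4°) ≈ 0.112, again giving ≈ 83.6°.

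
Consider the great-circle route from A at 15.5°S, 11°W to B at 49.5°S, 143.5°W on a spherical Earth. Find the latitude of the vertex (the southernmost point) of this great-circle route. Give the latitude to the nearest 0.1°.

≈ 61.8°S

The great circle lies in the plane with unit normal n̂ = (p₁ × p₂)/|p₁ × p₂|.
Here n̂_z ≈ -0.473; the vertex latitude is φ_max = arccos|n̂_z| ≈ 61.8°.
Check via Clairaut: cos φ_max = |cos φ₁| · sin C = cos(15.5°)·sin(150.6°) ≈ 0.473, again giving ≈ 61.8°.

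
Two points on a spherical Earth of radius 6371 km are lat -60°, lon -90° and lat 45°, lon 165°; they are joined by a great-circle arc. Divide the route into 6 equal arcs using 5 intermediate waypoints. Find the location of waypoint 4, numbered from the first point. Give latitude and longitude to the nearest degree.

The haversine formula gives a central angle δ ≈ 2.352 rad (134.7°) between the endpoints.
Interpolate at f = 4/6 with slerp weights a = sin((1−f)δ)/sin δ ≈ 0.994, b = sin(fδ)/sin δ ≈ 1.408.
p = a·p₁ + b·p₂ ≈ (-0.962, -0.239, 0.135); φ = arcsin(p_z) ≈ 7.74°, λ = atan2(p_y, p_x) ≈ -166.02°.

≈ lat 8°, lon -166°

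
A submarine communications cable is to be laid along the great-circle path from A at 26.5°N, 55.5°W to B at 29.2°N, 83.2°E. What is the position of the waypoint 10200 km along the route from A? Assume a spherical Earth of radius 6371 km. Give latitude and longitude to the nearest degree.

The haversine formula gives a central angle δ ≈ 1.949 rad (111.7°) between the endpoints. The total great-circle distance is δ·R ≈ 1.949 × 6371 ≈ 12417 km, so the target fraction is f = 10200/12417 ≈ 0.821.
Interpolate at f ≈ 0.821 with slerp weights a = sin((1−f)δ)/sin δ ≈ 0.367, b = sin(fδ)/sin δ ≈ 1.076.
p = a·p₁ + b·p₂ ≈ (0.297, 0.662, 0.688); φ = arcsin(p_z) ≈ 43.51°, λ = atan2(p_y, p_x) ≈ 65.82°.

≈ 44°N, 66°E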